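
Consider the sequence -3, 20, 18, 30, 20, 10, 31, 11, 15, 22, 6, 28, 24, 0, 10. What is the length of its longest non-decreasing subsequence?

Let dp[i] be the longest non-decreasing subsequence ending at position i. Then dp = [1, 2, 2, 3, 3, 2, 4, 3, 4, 5, 2, 6, 6, 2, 3].
The maximum is 6; one witness is -3, 10, 11, 15, 22, 28 at positions 1,6,8,9,10,12.

6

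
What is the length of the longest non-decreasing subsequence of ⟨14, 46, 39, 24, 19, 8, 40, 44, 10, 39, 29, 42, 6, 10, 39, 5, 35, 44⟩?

5

One longest non-decreasing subsequence is 14, 39, 40, 44, 44 (positions 1,3,7,8,18), of length 5; no longer one exists.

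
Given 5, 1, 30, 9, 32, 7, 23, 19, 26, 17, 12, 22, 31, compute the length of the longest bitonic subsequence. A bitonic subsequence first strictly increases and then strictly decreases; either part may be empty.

Let inc[i] be the LIS ending at i and dec[i] the longest strictly decreasing subsequence starting at i. inc = [1, 1, 2, 2, 3, 2, 3, 3, 4, 3, 3, 4, 5], dec = [2, 1, 5, 2, 5, 1, 4, 3, 3, 2, 1, 1, 1].
max_i inc[i]+dec[i]−1 = 7, with one witness 5, 30, 32, 23, 19, 17, 12.

7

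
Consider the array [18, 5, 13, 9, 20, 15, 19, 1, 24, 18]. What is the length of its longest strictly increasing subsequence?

One longest increasing subsequence is 5, 13, 15, 19, 24 (positions 2,3,6,7,9), of length 5; no longer one exists.

5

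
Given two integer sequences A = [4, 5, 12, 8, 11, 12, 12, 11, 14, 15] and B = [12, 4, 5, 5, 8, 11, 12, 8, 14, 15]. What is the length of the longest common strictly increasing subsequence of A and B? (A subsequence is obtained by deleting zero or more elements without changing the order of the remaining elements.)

7

A longest common strictly increasing subsequence is 4, 5, 8, 11, 12, 14, 15 (length 7); it appears in order in both A and B, and no longer such subsequence exists.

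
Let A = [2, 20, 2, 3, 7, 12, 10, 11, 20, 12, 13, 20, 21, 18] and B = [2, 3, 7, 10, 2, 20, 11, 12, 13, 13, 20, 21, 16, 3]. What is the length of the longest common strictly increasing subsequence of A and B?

9

A longest common strictly increasing subsequence is 2, 3, 7, 10, 11, 12, 13, 20, 21 (length 9); it appears in order in both A and B, and no longer such subsequence exists.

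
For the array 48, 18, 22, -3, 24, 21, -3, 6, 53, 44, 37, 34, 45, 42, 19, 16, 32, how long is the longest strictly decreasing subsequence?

6

Scanning left to right, the best length ending at each element is: 48→1, 18→2, 22→2, -3→3, 24→2, 21→3, -3→4, 6→4, 53→1, 44→2, 37→3, 34→4, 45→2, 42→3, 19→5, 16→6, 32→5.
So the longest decreasing subsequence has length 6, e.g. 48, 44, 37, 34, 19, 16.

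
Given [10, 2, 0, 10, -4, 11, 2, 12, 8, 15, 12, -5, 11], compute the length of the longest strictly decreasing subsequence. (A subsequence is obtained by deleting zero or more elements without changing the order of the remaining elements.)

Scanning left to right, the best length ending at each element is: 10→1, 2→2, 0→3, 10→1, -4→4, 11→1, 2→2, 12→1, 8→2, 15→1, 12→2, -5→5, 11→3.
So the longest decreasing subsequence has length 5, e.g. 10, 2, 0, -4, -5.

5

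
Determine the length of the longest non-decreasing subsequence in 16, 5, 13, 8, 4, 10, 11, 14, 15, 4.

6

One longest non-decreasing subsequence is 5, 8, 10, 11, 14, 15 (positions 2,4,6,7,8,9), of length 6; no longer one exists.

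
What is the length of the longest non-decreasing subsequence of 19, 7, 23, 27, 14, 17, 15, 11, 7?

One longest non-decreasing subsequence is 19, 23, 27 (positions 1,3,4), of length 3; no longer one exists.

3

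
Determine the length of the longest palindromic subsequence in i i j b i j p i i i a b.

One longest palindromic subsequence is iiipiii (positions 1,2,5,7,8,9,10); it reads the same forward and backward, and the interval DP gives dp[1][12] = 7.

7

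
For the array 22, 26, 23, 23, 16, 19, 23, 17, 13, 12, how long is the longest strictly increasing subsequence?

Let dp[i] be the longest increasing subsequence ending at position i. Then dp = [1, 2, 2, 2, 1, 2, 3, 2, 1, 1].
The maximum is 3; one witness is 16, 19, 23 at positions 5,6,7.

3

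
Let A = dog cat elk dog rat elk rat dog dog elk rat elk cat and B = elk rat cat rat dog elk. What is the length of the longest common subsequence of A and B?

Backtracking the LCS table gives one alignment: elk (A3,B1) → rat (A5,B2) → rat (A7,B4) → dog (A9,B5) → elk (A12,B6).
So the longest common subsequence has length 5.

5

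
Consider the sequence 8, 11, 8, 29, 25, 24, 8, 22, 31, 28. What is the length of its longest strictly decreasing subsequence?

One longest decreasing subsequence is 29, 25, 24, 8 (positions 4,5,6,7), of length 4; no longer one exists.

4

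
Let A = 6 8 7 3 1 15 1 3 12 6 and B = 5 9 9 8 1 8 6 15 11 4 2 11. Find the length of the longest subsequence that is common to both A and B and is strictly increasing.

2

A longest common strictly increasing subsequence is 1, 6 (length 2); it appears in order in both A and B, and no longer such subsequence exists.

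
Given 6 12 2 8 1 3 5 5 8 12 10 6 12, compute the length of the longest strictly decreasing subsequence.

3

One longest decreasing subsequence is 6, 2, 1 (positions 1,3,5), of length 3; no longer one exists.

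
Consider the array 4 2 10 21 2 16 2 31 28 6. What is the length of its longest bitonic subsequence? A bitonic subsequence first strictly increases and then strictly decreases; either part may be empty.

One longest bitonic subsequence is 4, 10, 21, 31, 28, 6 (positions 1,3,4,8,9,10): it rises to 31 then falls. Length 6 is optimal.

6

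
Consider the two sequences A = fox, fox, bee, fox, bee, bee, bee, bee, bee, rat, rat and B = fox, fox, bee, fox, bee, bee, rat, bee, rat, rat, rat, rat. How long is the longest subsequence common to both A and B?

Backtracking the LCS table gives one alignment: fox (A1,B1) → fox (A2,B2) → bee (A3,B3) → fox (A4,B4) → bee (A5,B5) → bee (A6,B6) → bee (A7,B8) → rat (A10,B11) → rat (A11,B12).
So the longest common subsequence has length 9.

9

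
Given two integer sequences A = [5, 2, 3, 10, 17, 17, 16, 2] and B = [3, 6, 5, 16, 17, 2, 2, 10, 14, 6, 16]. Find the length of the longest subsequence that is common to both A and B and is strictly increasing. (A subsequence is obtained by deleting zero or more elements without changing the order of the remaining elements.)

For each value that appears in both, track the longest common increasing run ending there.
The best achievable length is 3; one witness is 3, 10, 16 (A-positions 3,4,7, B-positions 1,8,11).

3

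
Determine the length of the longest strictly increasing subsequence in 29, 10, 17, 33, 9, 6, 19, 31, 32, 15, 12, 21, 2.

One longest increasing subsequence is 10, 17, 19, 31, 32 (positions 2,3,7,8,9), of length 5; no longer one exists.

5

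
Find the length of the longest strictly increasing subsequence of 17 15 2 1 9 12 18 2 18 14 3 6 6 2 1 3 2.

One longest increasing subsequence is 2, 9, 12, 18 (positions 3,5,6,7), of length 4; no longer one exists.

4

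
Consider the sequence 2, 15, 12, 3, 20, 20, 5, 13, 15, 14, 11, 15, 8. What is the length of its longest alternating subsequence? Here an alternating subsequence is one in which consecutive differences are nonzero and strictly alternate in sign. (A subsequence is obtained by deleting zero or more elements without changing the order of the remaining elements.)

Track the best alternating length ending on an up-step vs a down-step at each position: up/down = 1/1, 2/1, 2/3, 2/3, 4/1, 4/1, 4/5, 6/5, 6/5, 6/7, 6/7, 8/5, 6/9.
The maximum over both is 9; one such subsequence is 2, 15, 12, 20, 5, 15, 14, 15, 8.

9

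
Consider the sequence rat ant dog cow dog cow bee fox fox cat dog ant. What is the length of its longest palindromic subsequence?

7

One longest palindromic subsequence is ant dog cow dog cow dog ant (positions 2,3,4,5,6,11,12); it reads the same forward and backward, and the interval DP gives dp[1][12] = 7.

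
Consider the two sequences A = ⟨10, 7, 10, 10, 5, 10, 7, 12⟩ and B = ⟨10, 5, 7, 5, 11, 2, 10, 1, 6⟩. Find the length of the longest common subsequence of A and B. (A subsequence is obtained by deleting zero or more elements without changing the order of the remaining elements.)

A longest common subsequence is 10, 7, 5, 10 (length 4); the LCS DP confirms no longer common subsequence exists.

4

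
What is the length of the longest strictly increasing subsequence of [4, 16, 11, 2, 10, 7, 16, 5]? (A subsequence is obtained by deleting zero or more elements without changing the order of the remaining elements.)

3

Scanning left to right, the best length ending at each element is: 4→1, 16→2, 11→2, 2→1, 10→2, 7→2, 16→3, 5→2.
So the longest increasing subsequence has length 3, e.g. 4, 11, 16.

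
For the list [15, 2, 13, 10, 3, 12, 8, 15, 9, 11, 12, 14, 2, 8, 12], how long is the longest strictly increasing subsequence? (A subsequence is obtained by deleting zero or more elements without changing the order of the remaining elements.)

Scanning left to right, the best length ending at each element is: 15→1, 2→1, 13→2, 10→2, 3→2, 12→3, 8→3, 15→4, 9→4, 11→5, 12→6, 14→7, 2→1, 8→3, 12→6.
So the longest increasing subsequence has length 7, e.g. 2, 3, 8, 9, 11, 12, 14.

7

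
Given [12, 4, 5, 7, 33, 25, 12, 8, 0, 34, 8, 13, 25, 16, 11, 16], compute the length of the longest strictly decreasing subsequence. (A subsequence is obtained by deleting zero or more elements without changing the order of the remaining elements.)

5

Scanning left to right, the best length ending at each element is: 12→1, 4→2, 5→2, 7→2, 33→1, 25→2, 12→3, 8→4, 0→5, 34→1, 8→4, 13→3, 25→2, 16→3, 11→4, 16→3.
So the longest decreasing subsequence has length 5, e.g. 33, 25, 12, 8, 0.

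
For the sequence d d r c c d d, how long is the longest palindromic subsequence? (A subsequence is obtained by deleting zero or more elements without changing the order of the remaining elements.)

One longest palindromic subsequence is ddccdd (positions 1,2,4,5,6,7); it reads the same forward and backward, and the interval DP gives dp[1][7] = 6.

6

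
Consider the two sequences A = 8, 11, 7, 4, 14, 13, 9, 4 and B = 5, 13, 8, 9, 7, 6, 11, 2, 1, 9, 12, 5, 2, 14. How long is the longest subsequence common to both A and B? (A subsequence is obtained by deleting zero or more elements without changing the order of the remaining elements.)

Backtracking the LCS table gives one alignment: 8 (A1,B3) → 11 (A2,B7) → 14 (A5,B14).
So the longest common subsequence has length 3.

3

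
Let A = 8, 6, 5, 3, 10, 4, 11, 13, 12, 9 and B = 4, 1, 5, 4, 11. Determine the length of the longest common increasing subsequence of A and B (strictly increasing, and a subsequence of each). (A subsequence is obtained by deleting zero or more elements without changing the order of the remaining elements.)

For each value that appears in both, track the longest common increasing run ending there.
The best achievable length is 2; one witness is 4, 11 (A-positions 6,7, B-positions 1,5).

2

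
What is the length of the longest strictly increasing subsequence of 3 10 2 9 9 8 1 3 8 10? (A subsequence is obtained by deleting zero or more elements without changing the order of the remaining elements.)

4

Let dp[i] be the longest increasing subsequence ending at position i. Then dp = [1, 2, 1, 2, 2, 2, 1, 2, 3, 4].
The maximum is 4; one witness is 2, 3, 8, 10 at positions 3,8,9,10.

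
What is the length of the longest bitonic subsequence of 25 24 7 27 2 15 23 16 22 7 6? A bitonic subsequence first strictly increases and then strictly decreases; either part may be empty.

6

Let inc[i] be the LIS ending at i and dec[i] the longest strictly decreasing subsequence starting at i. inc = [1, 1, 1, 2, 1, 2, 3, 3, 4, 2, 2], dec = [6, 5, 2, 5, 1, 3, 4, 3, 3, 2, 1].
max_i inc[i]+dec[i]−1 = 6, with one witness 25, 24, 23, 22, 7, 6.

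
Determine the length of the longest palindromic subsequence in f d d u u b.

One longest palindromic subsequence is uu (positions 4,5); it reads the same forward and backward, and the interval DP gives dp[1][6] = 2.

2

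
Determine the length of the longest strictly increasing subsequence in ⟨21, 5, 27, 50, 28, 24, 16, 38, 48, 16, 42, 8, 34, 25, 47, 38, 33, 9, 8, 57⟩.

One longest increasing subsequence is 21, 27, 28, 38, 42, 47, 57 (positions 1,3,5,8,11,15,20), of length 7; no longer one exists.

7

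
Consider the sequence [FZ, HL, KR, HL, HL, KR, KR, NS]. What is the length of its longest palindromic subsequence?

4

Using dp[i][j] = 2 + dp[i+1][j−1] if the ends match, else max(dp[i+1][j], dp[i][j−1]):
dp[1][8] = 4. A witness is KR HL HL KR at positions 3,4,5,7.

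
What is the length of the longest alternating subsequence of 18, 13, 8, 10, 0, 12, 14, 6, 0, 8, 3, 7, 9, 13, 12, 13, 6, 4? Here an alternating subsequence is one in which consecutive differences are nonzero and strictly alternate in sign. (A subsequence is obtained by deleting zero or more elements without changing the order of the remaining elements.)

12

Track the best alternating length ending on an up-step vs a down-step at each position: up/down = 1/1, 1/2, 1/2, 3/2, 1/4, 5/2, 5/2, 5/6, 1/6, 7/6, 7/8, 9/8, 9/6, 9/6, 9/10, 11/6, 9/12, 9/12.
The maximum over both is 12; one such subsequence is 18, 8, 10, 0, 12, 6, 8, 3, 13, 12, 13, 6.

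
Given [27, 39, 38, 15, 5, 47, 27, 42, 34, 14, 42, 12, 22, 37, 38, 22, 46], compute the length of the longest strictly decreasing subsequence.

Let dp[i] be the longest decreasing subsequence ending at position i. Then dp = [1, 1, 2, 3, 4, 1, 3, 2, 3, 4, 2, 5, 4, 3, 3, 4, 2].
The maximum is 5; one witness is 39, 38, 15, 14, 12 at positions 2,3,4,10,12.

5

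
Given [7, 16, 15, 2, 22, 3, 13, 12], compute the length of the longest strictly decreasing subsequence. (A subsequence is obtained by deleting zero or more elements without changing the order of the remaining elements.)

One longest decreasing subsequence is 16, 15, 13, 12 (positions 2,3,7,8), of length 4; no longer one exists.

4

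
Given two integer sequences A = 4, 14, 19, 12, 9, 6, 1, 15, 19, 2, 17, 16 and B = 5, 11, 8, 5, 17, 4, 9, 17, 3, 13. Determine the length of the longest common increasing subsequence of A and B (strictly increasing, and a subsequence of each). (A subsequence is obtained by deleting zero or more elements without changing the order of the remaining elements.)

3

A longest common strictly increasing subsequence is 4, 9, 17 (length 3); it appears in order in both A and B, and no longer such subsequence exists.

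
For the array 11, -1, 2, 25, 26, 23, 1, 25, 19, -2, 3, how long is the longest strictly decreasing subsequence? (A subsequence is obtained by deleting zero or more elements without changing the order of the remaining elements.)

4

One longest decreasing subsequence is 11, 2, 1, -2 (positions 1,3,7,10), of length 4; no longer one exists.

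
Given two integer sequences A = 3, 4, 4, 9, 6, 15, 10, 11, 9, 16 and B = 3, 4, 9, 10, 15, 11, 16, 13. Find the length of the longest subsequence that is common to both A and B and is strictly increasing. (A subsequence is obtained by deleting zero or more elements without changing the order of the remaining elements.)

A longest common strictly increasing subsequence is 3, 4, 9, 10, 11, 16 (length 6); it appears in order in both A and B, and no longer such subsequence exists.

6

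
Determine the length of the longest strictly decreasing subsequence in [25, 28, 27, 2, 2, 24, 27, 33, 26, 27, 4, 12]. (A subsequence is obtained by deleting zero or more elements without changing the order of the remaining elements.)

Scanning left to right, the best length ending at each element is: 25→1, 28→1, 27→2, 2→3, 2→3, 24→3, 27→2, 33→1, 26→3, 27→2, 4→4, 12→4.
So the longest decreasing subsequence has length 4, e.g. 28, 27, 24, 4.

4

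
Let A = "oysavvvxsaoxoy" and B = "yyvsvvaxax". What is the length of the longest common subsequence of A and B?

7

A longest common subsequence is ysvvxax (length 7); the LCS DP confirms no longer common subsequence exists.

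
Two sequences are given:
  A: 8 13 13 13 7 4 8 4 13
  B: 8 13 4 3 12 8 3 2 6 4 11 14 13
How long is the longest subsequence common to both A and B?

6

A longest common subsequence is 8, 13, 4, 8, 4, 13 (length 6); the LCS DP confirms no longer common subsequence exists.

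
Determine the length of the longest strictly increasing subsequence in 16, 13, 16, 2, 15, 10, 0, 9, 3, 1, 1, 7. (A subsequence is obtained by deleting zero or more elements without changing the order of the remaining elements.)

Let dp[i] be the longest increasing subsequence ending at position i. Then dp = [1, 1, 2, 1, 2, 2, 1, 2, 2, 2, 2, 3].
The maximum is 3; one witness is 2, 3, 7 at positions 4,9,12.

3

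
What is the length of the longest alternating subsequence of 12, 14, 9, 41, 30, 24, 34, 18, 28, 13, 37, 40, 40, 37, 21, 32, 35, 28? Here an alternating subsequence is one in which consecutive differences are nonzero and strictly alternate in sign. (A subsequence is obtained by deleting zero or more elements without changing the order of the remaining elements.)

13

A longest alternating subsequence is 12, 14, 9, 41, 30, 34, 18, 28, 13, 37, 21, 32, 28 (positions 1,2,3,4,5,7,8,9,10,11,15,16,18); its 12 consecutive differences strictly alternate in sign, and length 13 is optimal.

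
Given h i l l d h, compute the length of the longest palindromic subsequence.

One longest palindromic subsequence is hllh (positions 1,3,4,6); it reads the same forward and backward, and the interval DP gives dp[1][6] = 4.

4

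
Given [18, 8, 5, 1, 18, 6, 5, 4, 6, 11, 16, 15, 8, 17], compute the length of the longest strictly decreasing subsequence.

5

One longest decreasing subsequence is 18, 8, 6, 5, 4 (positions 1,2,6,7,8), of length 5; no longer one exists.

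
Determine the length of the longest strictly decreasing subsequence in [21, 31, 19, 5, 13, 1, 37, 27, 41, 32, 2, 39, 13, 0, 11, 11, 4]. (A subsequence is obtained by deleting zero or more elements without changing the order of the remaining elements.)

5

Let dp[i] be the longest decreasing subsequence ending at position i. Then dp = [1, 1, 2, 3, 3, 4, 1, 2, 1, 2, 4, 2, 3, 5, 4, 4, 5].
The maximum is 5; one witness is 21, 19, 5, 1, 0 at positions 1,3,4,6,14.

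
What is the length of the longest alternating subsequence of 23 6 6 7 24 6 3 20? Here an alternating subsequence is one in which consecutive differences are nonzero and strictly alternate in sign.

A longest alternating subsequence is 23, 6, 7, 6, 20 (positions 1,2,4,6,8); its 4 consecutive differences strictly alternate in sign, and length 5 is optimal.

5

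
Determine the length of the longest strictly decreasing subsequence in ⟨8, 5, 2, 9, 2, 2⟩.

3

Let dp[i] be the longest decreasing subsequence ending at position i. Then dp = [1, 2, 3, 1, 3, 3].
The maximum is 3; one witness is 8, 5, 2 at positions 1,2,3.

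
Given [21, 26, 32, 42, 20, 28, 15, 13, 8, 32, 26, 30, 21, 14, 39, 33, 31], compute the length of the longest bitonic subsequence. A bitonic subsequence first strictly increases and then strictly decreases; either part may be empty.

One longest bitonic subsequence is 21, 26, 32, 42, 32, 30, 21, 14 (positions 1,2,3,4,10,12,13,14): it rises to 42 then falls. Length 8 is optimal.

8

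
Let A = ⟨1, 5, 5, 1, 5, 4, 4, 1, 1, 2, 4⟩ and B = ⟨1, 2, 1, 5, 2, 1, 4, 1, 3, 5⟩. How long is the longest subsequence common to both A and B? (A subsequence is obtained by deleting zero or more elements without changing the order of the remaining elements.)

A longest common subsequence is 1, 5, 1, 4, 1 (length 5); the LCS DP confirms no longer common subsequence exists.

5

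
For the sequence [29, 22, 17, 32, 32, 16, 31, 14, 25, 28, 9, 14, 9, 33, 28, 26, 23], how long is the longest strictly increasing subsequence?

Scanning left to right, the best length ending at each element is: 29→1, 22→1, 17→1, 32→2, 32→2, 16→1, 31→2, 14→1, 25→2, 28→3, 9→1, 14→2, 9→1, 33→4, 28→3, 26→3, 23→3.
So the longest increasing subsequence has length 4, e.g. 22, 25, 28, 33.

4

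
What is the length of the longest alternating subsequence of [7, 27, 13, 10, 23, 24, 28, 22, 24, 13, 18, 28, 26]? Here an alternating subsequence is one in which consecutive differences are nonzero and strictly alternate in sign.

A longest alternating subsequence is 7, 27, 13, 23, 22, 24, 13, 28, 26 (positions 1,2,3,5,8,9,10,12,13); its 8 consecutive differences strictly alternate in sign, and length 9 is optimal.

9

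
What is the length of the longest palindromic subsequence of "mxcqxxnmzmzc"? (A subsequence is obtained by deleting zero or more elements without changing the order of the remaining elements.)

5

Using dp[i][j] = 2 + dp[i+1][j−1] if the ends match, else max(dp[i+1][j], dp[i][j−1]):
dp[1][12] = 5. A witness is czmzc at positions 3,9,10,11,12.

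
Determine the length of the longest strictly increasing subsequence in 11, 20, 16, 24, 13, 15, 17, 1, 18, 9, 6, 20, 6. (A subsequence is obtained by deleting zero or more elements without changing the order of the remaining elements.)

Let dp[i] be the longest increasing subsequence ending at position i. Then dp = [1, 2, 2, 3, 2, 3, 4, 1, 5, 2, 2, 6, 2].
The maximum is 6; one witness is 11, 13, 15, 17, 18, 20 at positions 1,5,6,7,9,12.

6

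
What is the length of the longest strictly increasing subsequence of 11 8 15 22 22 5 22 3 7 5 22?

3

Let dp[i] be the longest increasing subsequence ending at position i. Then dp = [1, 1, 2, 3, 3, 1, 3, 1, 2, 2, 3].
The maximum is 3; one witness is 11, 15, 22 at positions 1,3,4.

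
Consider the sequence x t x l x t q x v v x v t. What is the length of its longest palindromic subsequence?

7

Using dp[i][j] = 2 + dp[i+1][j−1] if the ends match, else max(dp[i+1][j], dp[i][j−1]):
dp[1][13] = 7. A witness is txxqxxt at positions 2,3,5,7,8,11,13.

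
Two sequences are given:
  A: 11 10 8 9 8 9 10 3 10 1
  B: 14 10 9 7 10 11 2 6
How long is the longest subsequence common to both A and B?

3

A longest common subsequence is 10, 9, 10 (length 3); the LCS DP confirms no longer common subsequence exists.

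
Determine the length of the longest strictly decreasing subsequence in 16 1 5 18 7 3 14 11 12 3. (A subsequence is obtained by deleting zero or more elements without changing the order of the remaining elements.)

4

Scanning left to right, the best length ending at each element is: 16→1, 1→2, 5→2, 18→1, 7→2, 3→3, 14→2, 11→3, 12→3, 3→4.
So the longest decreasing subsequence has length 4, e.g. 16, 14, 11, 3.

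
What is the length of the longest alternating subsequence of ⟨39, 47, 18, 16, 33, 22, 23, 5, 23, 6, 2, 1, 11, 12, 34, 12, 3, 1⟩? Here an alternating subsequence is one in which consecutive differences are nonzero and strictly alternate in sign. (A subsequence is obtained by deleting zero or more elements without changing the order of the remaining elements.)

A longest alternating subsequence is 39, 47, 18, 33, 22, 23, 5, 23, 6, 34, 12 (positions 1,2,3,5,6,7,8,9,10,15,16); its 10 consecutive differences strictly alternate in sign, and length 11 is optimal.

11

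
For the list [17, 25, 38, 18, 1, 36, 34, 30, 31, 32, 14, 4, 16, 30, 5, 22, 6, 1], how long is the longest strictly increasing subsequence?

One longest increasing subsequence is 17, 25, 30, 31, 32 (positions 1,2,8,9,10), of length 5; no longer one exists.

5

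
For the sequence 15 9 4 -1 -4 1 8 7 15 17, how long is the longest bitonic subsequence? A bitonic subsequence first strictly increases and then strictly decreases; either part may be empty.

One longest bitonic subsequence is 15, 9, 4, -1, -4 (positions 1,2,3,4,5): it rises to 15 then falls. Length 5 is optimal.

5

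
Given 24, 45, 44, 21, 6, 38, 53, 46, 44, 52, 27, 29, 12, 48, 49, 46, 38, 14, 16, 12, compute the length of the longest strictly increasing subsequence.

5

One longest increasing subsequence is 24, 45, 46, 48, 49 (positions 1,2,8,14,15), of length 5; no longer one exists.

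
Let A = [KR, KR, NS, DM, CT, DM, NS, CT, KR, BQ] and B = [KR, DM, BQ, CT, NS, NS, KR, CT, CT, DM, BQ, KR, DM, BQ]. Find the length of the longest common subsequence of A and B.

7

A longest common subsequence is KR, DM, CT, NS, CT, KR, BQ (length 7); the LCS DP confirms no longer common subsequence exists.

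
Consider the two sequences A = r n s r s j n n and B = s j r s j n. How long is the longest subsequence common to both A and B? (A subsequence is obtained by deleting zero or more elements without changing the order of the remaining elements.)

Backtracking the LCS table gives one alignment: s (A3,B1) → r (A4,B3) → s (A5,B4) → j (A6,B5) → n (A8,B6).
So the longest common subsequence has length 5.

5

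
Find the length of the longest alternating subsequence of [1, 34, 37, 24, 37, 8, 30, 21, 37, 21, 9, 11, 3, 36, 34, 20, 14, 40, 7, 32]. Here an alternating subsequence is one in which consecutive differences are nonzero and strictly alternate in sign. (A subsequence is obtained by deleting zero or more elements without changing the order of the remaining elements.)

16

A longest alternating subsequence is 1, 34, 24, 37, 8, 30, 21, 37, 9, 11, 3, 36, 34, 40, 7, 32 (positions 1,2,4,5,6,7,8,9,11,12,13,14,15,18,19,20); its 15 consecutive differences strictly alternate in sign, and length 16 is optimal.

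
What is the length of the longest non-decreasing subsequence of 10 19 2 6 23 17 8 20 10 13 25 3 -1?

6

Let dp[i] be the longest non-decreasing subsequence ending at position i. Then dp = [1, 2, 1, 2, 3, 3, 3, 4, 4, 5, 6, 2, 1].
The maximum is 6; one witness is 2, 6, 8, 10, 13, 25 at positions 3,4,7,9,10,11.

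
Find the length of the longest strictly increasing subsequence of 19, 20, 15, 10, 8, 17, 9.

2

Scanning left to right, the best length ending at each element is: 19→1, 20→2, 15→1, 10→1, 8→1, 17→2, 9→2.
So the longest increasing subsequence has length 2, e.g. 19, 20.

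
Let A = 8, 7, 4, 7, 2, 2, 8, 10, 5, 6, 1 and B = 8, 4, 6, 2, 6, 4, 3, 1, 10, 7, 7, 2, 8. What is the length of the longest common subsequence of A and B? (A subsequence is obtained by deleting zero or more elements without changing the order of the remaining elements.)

5

A longest common subsequence is 8, 7, 7, 2, 8 (length 5); the LCS DP confirms no longer common subsequence exists.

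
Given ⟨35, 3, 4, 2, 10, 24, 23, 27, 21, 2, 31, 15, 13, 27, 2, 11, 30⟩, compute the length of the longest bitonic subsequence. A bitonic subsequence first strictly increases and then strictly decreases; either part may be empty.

9

Let inc[i] be the LIS ending at i and dec[i] the longest strictly decreasing subsequence starting at i. inc = [1, 1, 2, 1, 3, 4, 4, 5, 4, 1, 6, 4, 4, 5, 1, 4, 6], dec = [7, 2, 2, 1, 2, 6, 5, 5, 4, 1, 4, 3, 2, 2, 1, 1, 1].
max_i inc[i]+dec[i]−1 = 9, with one witness 3, 4, 10, 24, 23, 21, 15, 13, 11.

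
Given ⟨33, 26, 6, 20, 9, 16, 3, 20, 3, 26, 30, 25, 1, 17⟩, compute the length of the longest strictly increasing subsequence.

6

One longest increasing subsequence is 6, 9, 16, 20, 26, 30 (positions 3,5,6,8,10,11), of length 6; no longer one exists.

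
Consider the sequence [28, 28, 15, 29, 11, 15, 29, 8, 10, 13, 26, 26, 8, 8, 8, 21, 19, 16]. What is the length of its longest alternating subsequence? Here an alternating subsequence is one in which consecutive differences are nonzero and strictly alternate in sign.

10

A longest alternating subsequence is 28, 15, 29, 11, 15, 8, 10, 8, 21, 19 (positions 1,3,4,5,6,8,9,13,16,17); its 9 consecutive differences strictly alternate in sign, and length 10 is optimal.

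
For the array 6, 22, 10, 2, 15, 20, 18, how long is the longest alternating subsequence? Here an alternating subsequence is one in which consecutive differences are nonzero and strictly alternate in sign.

5

A longest alternating subsequence is 6, 22, 10, 20, 18 (positions 1,2,3,6,7); its 4 consecutive differences strictly alternate in sign, and length 5 is optimal.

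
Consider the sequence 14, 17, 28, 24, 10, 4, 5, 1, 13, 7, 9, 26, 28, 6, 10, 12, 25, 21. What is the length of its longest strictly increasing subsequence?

7

One longest increasing subsequence is 4, 5, 7, 9, 10, 12, 25 (positions 6,7,10,11,15,16,17), of length 7; no longer one exists.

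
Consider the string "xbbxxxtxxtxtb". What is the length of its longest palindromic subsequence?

9

Using dp[i][j] = 2 + dp[i+1][j−1] if the ends match, else max(dp[i+1][j], dp[i][j−1]):
dp[1][13] = 9. A witness is bxxxtxxxb at positions 2,4,5,6,7,8,9,11,13.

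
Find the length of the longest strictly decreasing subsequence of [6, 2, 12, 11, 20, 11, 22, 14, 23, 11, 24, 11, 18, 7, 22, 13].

4

Let dp[i] be the longest decreasing subsequence ending at position i. Then dp = [1, 2, 1, 2, 1, 2, 1, 2, 1, 3, 1, 3, 2, 4, 2, 3].
The maximum is 4; one witness is 20, 14, 11, 7 at positions 5,8,10,14.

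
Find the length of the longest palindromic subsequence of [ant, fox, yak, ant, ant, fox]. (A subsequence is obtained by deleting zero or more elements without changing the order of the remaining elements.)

Using dp[i][j] = 2 + dp[i+1][j−1] if the ends match, else max(dp[i+1][j], dp[i][j−1]):
dp[1][6] = 4. A witness is fox ant ant fox at positions 2,4,5,6.

4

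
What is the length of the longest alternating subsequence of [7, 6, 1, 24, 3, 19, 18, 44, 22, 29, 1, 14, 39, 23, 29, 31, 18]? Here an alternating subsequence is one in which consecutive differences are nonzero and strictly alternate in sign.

14

Track the best alternating length ending on an up-step vs a down-step at each position: up/down = 1/1, 1/2, 1/2, 3/1, 3/4, 5/4, 5/6, 7/1, 7/8, 9/8, 1/10, 11/10, 11/8, 11/12, 13/12, 13/12, 11/14.
The maximum over both is 14; one such subsequence is 7, 6, 24, 3, 19, 18, 44, 22, 29, 1, 39, 23, 29, 18.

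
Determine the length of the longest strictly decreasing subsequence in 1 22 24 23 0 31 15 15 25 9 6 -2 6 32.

6

One longest decreasing subsequence is 24, 23, 15, 9, 6, -2 (positions 3,4,7,10,11,12), of length 6; no longer one exists.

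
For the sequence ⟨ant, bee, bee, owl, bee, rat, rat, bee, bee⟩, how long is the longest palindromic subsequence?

6

Using dp[i][j] = 2 + dp[i+1][j−1] if the ends match, else max(dp[i+1][j], dp[i][j−1]):
dp[1][9] = 6. A witness is bee bee rat rat bee bee at positions 2,3,6,7,8,9.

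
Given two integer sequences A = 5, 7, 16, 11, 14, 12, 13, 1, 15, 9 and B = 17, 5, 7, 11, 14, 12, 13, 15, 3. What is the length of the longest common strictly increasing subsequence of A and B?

6

A longest common strictly increasing subsequence is 5, 7, 11, 12, 13, 15 (length 6); it appears in order in both A and B, and no longer such subsequence exists.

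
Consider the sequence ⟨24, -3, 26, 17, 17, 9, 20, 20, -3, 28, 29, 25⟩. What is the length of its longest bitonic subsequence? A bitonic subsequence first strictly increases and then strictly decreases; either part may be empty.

One longest bitonic subsequence is -3, 17, 20, 28, 29, 25 (positions 2,4,7,10,11,12): it rises to 29 then falls. Length 6 is optimal.

6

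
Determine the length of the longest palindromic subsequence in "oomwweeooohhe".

One longest palindromic subsequence is ooeeoo (positions 1,2,6,7,9,10); it reads the same forward and backward, and the interval DP gives dp[1][13] = 6.

6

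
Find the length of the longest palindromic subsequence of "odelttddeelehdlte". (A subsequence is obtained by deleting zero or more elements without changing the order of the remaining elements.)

Using dp[i][j] = 2 + dp[i+1][j−1] if the ends match, else max(dp[i+1][j], dp[i][j−1]):
dp[1][17] = 9. A witness is etdeledte at positions 3,5,8,10,11,12,14,16,17.

9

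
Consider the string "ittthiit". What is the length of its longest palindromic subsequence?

5

One longest palindromic subsequence is ittti (positions 1,2,3,4,7); it reads the same forward and backward, and the interval DP gives dp[1][8] = 5.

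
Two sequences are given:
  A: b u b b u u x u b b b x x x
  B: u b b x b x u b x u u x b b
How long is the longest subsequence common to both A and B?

8

A longest common subsequence is bubuuxbb (length 8); the LCS DP confirms no longer common subsequence exists.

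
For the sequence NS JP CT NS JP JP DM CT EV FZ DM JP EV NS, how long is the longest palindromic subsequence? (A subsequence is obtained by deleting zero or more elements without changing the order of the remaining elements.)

One longest palindromic subsequence is NS JP CT JP JP CT JP NS (positions 1,2,3,5,6,8,12,14); it reads the same forward and backward, and the interval DP gives dp[1][14] = 8.

8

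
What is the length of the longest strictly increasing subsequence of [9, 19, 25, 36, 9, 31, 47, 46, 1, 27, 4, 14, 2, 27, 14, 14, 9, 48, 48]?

One longest increasing subsequence is 9, 19, 25, 36, 47, 48 (positions 1,2,3,4,7,18), of length 6; no longer one exists.

6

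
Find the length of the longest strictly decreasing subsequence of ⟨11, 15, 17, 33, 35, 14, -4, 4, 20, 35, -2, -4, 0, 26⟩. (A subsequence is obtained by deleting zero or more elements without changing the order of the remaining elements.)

Let dp[i] be the longest decreasing subsequence ending at position i. Then dp = [1, 1, 1, 1, 1, 2, 3, 3, 2, 1, 4, 5, 4, 2].
The maximum is 5; one witness is 15, 14, 4, -2, -4 at positions 2,6,8,11,12.

5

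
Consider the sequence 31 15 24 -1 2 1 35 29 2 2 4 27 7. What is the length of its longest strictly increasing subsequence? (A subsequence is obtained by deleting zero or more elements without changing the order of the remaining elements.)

5

One longest increasing subsequence is -1, 1, 2, 4, 27 (positions 4,6,9,11,12), of length 5; no longer one exists.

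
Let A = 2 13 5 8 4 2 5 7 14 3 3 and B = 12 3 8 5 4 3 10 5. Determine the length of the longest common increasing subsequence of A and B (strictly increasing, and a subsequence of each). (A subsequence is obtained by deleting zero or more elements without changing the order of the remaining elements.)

2

For each value that appears in both, track the longest common increasing run ending there.
The best achievable length is 2; one witness is 4, 5 (A-positions 5,7, B-positions 5,8).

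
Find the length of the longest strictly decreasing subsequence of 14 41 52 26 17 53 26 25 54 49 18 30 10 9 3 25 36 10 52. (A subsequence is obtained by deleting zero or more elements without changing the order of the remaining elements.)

One longest decreasing subsequence is 41, 26, 25, 18, 10, 9, 3 (positions 2,4,8,11,13,14,15), of length 7; no longer one exists.

7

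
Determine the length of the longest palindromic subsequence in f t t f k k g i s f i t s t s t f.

10

One longest palindromic subsequence is fttfkkfttf (positions 1,2,3,4,5,6,10,14,16,17); it reads the same forward and backward, and the interval DP gives dp[1][17] = 10.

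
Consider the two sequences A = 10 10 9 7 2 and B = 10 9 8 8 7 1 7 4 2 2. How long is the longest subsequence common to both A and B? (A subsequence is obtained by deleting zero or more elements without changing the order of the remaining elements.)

4

Backtracking the LCS table gives one alignment: 10 (A2,B1) → 9 (A3,B2) → 7 (A4,B7) → 2 (A5,B10).
So the longest common subsequence has length 4.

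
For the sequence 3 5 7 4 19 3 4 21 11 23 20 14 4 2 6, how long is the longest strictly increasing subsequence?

One longest increasing subsequence is 3, 5, 7, 19, 21, 23 (positions 1,2,3,5,8,10), of length 6; no longer one exists.

6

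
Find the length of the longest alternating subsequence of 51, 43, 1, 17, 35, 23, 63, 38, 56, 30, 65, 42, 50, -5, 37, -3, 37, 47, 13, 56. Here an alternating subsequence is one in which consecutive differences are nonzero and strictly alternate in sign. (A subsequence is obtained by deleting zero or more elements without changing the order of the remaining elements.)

17

Track the best alternating length ending on an up-step vs a down-step at each position: up/down = 1/1, 1/2, 1/2, 3/2, 3/2, 3/4, 5/1, 5/6, 7/6, 5/8, 9/1, 9/10, 11/10, 1/12, 13/12, 13/14, 15/12, 15/12, 15/16, 17/10.
The maximum over both is 17; one such subsequence is 51, 1, 35, 23, 63, 38, 56, 30, 65, 42, 50, -5, 37, -3, 37, 13, 56.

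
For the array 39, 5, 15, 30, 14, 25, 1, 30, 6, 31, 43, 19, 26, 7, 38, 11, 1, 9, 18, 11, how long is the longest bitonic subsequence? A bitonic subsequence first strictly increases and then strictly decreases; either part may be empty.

9

Let inc[i] be the LIS ending at i and dec[i] the longest strictly decreasing subsequence starting at i. inc = [1, 1, 2, 3, 2, 3, 1, 4, 2, 5, 6, 3, 4, 3, 6, 4, 1, 4, 5, 5], dec = [6, 2, 4, 5, 3, 4, 1, 4, 2, 4, 4, 3, 3, 2, 3, 2, 1, 1, 2, 1].
max_i inc[i]+dec[i]−1 = 9, with one witness 5, 15, 25, 30, 31, 43, 38, 18, 11.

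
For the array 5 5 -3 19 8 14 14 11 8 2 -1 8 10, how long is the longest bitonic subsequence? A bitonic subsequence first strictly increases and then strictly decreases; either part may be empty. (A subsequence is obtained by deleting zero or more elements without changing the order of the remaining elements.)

7

Let inc[i] be the LIS ending at i and dec[i] the longest strictly decreasing subsequence starting at i. inc = [1, 1, 1, 2, 2, 3, 3, 3, 2, 2, 2, 3, 4], dec = [3, 3, 1, 6, 3, 5, 5, 4, 3, 2, 1, 1, 1].
max_i inc[i]+dec[i]−1 = 7, with one witness 5, 19, 14, 11, 8, 2, -1.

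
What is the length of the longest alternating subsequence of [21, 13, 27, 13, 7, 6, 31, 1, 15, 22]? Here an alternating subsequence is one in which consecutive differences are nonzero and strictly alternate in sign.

7

A longest alternating subsequence is 21, 13, 27, 13, 31, 1, 15 (positions 1,2,3,4,7,8,9); its 6 consecutive differences strictly alternate in sign, and length 7 is optimal.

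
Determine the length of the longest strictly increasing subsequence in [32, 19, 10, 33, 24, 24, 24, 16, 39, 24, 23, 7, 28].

Let dp[i] be the longest increasing subsequence ending at position i. Then dp = [1, 1, 1, 2, 2, 2, 2, 2, 3, 3, 3, 1, 4].
The maximum is 4; one witness is 10, 16, 24, 28 at positions 3,8,10,13.

4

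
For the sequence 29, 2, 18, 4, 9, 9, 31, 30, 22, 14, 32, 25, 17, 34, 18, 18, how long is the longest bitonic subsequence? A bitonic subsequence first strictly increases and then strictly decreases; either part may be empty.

Let inc[i] be the LIS ending at i and dec[i] the longest strictly decreasing subsequence starting at i. inc = [1, 1, 2, 2, 3, 3, 4, 4, 4, 4, 5, 5, 5, 6, 6, 6], dec = [3, 1, 2, 1, 1, 1, 4, 3, 2, 1, 3, 2, 1, 2, 1, 1].
max_i inc[i]+dec[i]−1 = 7, with one witness 2, 4, 9, 31, 30, 25, 18.

7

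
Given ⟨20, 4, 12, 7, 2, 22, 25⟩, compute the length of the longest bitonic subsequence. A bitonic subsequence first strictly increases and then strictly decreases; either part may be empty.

Let inc[i] be the LIS ending at i and dec[i] the longest strictly decreasing subsequence starting at i. inc = [1, 1, 2, 2, 1, 3, 4], dec = [4, 2, 3, 2, 1, 1, 1].
max_i inc[i]+dec[i]−1 = 4, with one witness 20, 12, 7, 2.

4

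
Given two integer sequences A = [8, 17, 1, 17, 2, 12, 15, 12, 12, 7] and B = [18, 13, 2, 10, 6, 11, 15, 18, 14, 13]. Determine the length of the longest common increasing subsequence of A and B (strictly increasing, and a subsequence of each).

2

For each value that appears in both, track the longest common increasing run ending there.
The best achievable length is 2; one witness is 2, 15 (A-positions 5,7, B-positions 3,7).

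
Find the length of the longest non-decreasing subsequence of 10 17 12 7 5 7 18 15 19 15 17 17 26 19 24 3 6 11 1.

8

Let dp[i] be the longest non-decreasing subsequence ending at position i. Then dp = [1, 2, 2, 1, 1, 2, 3, 3, 4, 4, 5, 6, 7, 7, 8, 1, 2, 3, 1].
The maximum is 8; one witness is 10, 12, 15, 15, 17, 17, 19, 24 at positions 1,3,8,10,11,12,14,15.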